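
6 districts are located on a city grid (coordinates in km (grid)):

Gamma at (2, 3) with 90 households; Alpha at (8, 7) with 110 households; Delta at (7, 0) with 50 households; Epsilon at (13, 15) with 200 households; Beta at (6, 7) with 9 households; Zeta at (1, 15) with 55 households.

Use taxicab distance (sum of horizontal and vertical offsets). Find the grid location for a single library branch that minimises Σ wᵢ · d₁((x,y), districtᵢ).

(8, 7)

Manhattan distance separates: Σwᵢ(|x−xᵢ|+|y−yᵢ|) = Σwᵢ|x−xᵢ| + Σwᵢ|y−yᵢ|, so x and y are optimised independently as 1-D weighted medians.
Total weight W = 514; half = 257.
x-coordinate, sorted with cumulative weight:
  x=1 (Zeta, w=55) cum 55
  x=2 (Gamma, w=90) cum 145
  x=6 (Beta, w=9) cum 154
  x=7 (Delta, w=50) cum 204
  x=8 (Alpha, w=110) cum 314  ← median
  x=13 (Epsilon, w=200) cum 514
⇒ x* = 8
y-coordinate, sorted with cumulative weight:
  y=0 (Delta, w=50) cum 50
  y=3 (Gamma, w=90) cum 140
  y=7 (Alpha, w=110) cum 250
  y=7 (Beta, w=9) cum 259  ← median
  y=15 (Epsilon, w=200) cum 459
  y=15 (Zeta, w=55) cum 514
⇒ y* = 7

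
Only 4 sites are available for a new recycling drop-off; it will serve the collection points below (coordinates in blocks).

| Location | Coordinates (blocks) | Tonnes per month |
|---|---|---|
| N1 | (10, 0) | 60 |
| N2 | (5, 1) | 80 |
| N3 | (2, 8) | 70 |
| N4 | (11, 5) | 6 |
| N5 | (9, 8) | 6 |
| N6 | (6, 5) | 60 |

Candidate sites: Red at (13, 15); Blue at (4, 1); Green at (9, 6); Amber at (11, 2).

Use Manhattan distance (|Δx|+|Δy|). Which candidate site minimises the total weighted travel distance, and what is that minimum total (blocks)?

Blue, total 1628 blocks

Total weighted distance at each candidate:
  Red (13, 15): total = 5258
  Blue (4, 1): total = 1628
  Green (9, 6): total = 2040
  Amber (11, 2): total = 2336
Minimum is at Blue with total 1628 blocks.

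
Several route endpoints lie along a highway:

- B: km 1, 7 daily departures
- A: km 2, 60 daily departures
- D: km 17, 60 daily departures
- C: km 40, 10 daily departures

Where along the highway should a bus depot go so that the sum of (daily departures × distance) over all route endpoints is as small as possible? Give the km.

For a sum of weighted absolute distances on a line, the optimum is the weighted median (not the mean). Total weight W = 137; half-weight = 68.5.
Sort by position and accumulate weight:
  km 1 (B, w=7) → cum 7
  km 2 (A, w=60) → cum 67
  km 17 (D, w=60) → cum 127  ≥ 68.5 → median here
  km 40 (C, w=10) → cum 137
Optimal location: km 17.

x = 17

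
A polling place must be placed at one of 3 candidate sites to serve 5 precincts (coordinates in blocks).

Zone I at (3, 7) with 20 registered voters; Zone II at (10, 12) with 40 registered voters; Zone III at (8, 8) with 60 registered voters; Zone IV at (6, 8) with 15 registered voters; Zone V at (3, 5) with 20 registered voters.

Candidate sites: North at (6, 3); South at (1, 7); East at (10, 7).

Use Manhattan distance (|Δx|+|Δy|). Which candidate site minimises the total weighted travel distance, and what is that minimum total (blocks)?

East, total 775 blocks

Total weighted distance at each candidate:
  North (6, 3): total = 1255
  South (1, 7): total = 1250
  East (10, 7): total = 775
Minimum is at East with total 775 blocks.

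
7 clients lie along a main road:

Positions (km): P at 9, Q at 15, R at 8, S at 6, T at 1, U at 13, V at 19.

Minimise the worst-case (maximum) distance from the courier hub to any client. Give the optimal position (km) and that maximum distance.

location 10, max distance 9

The 1-center on a line is the midpoint of the two extreme points: leftmost at 1, rightmost at 19.
Optimal location = (1 + 19)/2 = 10; maximum distance = (19 − 1)/2 = 9.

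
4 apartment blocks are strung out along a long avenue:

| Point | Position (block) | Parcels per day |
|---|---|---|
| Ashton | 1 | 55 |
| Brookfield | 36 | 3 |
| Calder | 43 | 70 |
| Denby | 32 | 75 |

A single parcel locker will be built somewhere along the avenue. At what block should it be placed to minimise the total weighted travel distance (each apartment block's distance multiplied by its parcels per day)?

x = 32

For a sum of weighted absolute distances on a line, the optimum is the weighted median (not the mean). Total weight W = 203; half-weight = 101.5.
Sort by position and accumulate weight:
  block 1 (Ashton, w=55) → cum 55
  block 32 (Denby, w=75) → cum 130  ≥ 101.5 → median here
  block 36 (Brookfield, w=3) → cum 133
  block 43 (Calder, w=70) → cum 203
Optimal location: block 32.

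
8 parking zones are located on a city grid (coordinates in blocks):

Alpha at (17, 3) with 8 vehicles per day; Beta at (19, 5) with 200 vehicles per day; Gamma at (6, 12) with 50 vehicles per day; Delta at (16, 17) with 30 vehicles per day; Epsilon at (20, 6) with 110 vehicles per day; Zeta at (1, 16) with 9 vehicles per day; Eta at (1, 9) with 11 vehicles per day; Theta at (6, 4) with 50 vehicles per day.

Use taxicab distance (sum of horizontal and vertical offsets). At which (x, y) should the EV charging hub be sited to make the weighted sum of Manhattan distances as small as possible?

Manhattan distance separates: Σwᵢ(|x−xᵢ|+|y−yᵢ|) = Σwᵢ|x−xᵢ| + Σwᵢ|y−yᵢ|, so x and y are optimised independently as 1-D weighted medians.
Total weight W = 468; half = 234.
x-coordinate, sorted with cumulative weight:
  x=1 (Zeta, w=9) cum 9
  x=1 (Eta, w=11) cum 20
  x=6 (Gamma, w=50) cum 70
  x=6 (Theta, w=50) cum 120
  x=16 (Delta, w=30) cum 150
  x=17 (Alpha, w=8) cum 158
  x=19 (Beta, w=200) cum 358  ← median
  x=20 (Epsilon, w=110) cum 468
⇒ x* = 19
y-coordinate, sorted with cumulative weight:
  y=3 (Alpha, w=8) cum 8
  y=4 (Theta, w=50) cum 58
  y=5 (Beta, w=200) cum 258  ← median
  y=6 (Epsilon, w=110) cum 368
  y=9 (Eta, w=11) cum 379
  y=12 (Gamma, w=50) cum 429
  y=16 (Zeta, w=9) cum 438
  y=17 (Delta, w=30) cum 468
⇒ y* = 5

(19, 5)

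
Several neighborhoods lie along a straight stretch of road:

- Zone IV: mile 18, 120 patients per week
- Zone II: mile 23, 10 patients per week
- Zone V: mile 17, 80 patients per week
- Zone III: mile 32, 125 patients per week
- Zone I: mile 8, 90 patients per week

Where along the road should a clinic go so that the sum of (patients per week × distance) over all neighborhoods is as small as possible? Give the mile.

x = 18

For a sum of weighted absolute distances on a line, the optimum is the weighted median (not the mean). Total weight W = 425; half-weight = 212.5.
Sort by position and accumulate weight:
  mile 8 (Zone I, w=90) → cum 90
  mile 17 (Zone V, w=80) → cum 170
  mile 18 (Zone IV, w=120) → cum 290  ≥ 212.5 → median here
  mile 23 (Zone II, w=10) → cum 300
  mile 32 (Zone III, w=125) → cum 425
Optimal location: mile 18.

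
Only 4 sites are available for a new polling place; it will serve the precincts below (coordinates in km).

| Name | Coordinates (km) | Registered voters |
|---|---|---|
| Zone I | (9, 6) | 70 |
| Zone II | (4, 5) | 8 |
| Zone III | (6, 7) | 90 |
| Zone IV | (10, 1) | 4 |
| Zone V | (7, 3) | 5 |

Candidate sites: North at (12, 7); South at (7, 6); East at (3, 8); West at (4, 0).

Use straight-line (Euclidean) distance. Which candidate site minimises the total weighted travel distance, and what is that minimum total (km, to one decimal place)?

Total weighted distance at each candidate:
  North (12, 7): total = 884.6
  South (7, 6): total = 330.9
  East (3, 8): total = 824.2
  West (4, 0): total = 1287.5
Minimum is at South with total 330.9 km.

South, total 330.9 km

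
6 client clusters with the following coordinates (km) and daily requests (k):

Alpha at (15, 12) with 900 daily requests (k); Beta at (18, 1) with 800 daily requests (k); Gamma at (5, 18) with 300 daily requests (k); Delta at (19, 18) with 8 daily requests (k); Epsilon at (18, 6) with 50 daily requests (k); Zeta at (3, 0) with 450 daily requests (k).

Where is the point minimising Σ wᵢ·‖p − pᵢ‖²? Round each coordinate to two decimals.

The minimiser of Σwᵢ‖p−pᵢ‖² is the weighted centroid p* = (Σwᵢpᵢ)/(Σwᵢ).
Σwᵢ = 2508.
Σwᵢxᵢ = 900·15 + 800·18 + 300·5 + 8·19 + 50·18 + 450·3 = 31802.
Σwᵢyᵢ = 900·12 + 800·1 + 300·18 + 8·18 + 50·6 + 450·0 = 17444.
x* = 31802/2508 = 12.68, y* = 17444/2508 = 6.96.

(12.68, 6.96)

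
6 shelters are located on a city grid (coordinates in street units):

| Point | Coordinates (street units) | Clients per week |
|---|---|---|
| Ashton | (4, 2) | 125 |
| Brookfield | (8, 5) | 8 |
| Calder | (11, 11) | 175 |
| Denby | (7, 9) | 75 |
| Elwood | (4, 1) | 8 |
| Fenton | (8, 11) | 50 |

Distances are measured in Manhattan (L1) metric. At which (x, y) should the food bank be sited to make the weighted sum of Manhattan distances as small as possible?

Manhattan distance separates: Σwᵢ(|x−xᵢ|+|y−yᵢ|) = Σwᵢ|x−xᵢ| + Σwᵢ|y−yᵢ|, so x and y are optimised independently as 1-D weighted medians.
Total weight W = 441; half = 220.5.
x-coordinate, sorted with cumulative weight:
  x=4 (Ashton, w=125) cum 125
  x=4 (Elwood, w=8) cum 133
  x=7 (Denby, w=75) cum 208
  x=8 (Brookfield, w=8) cum 216
  x=8 (Fenton, w=50) cum 266  ← median
  x=11 (Calder, w=175) cum 441
⇒ x* = 8
y-coordinate, sorted with cumulative weight:
  y=1 (Elwood, w=8) cum 8
  y=2 (Ashton, w=125) cum 133
  y=5 (Brookfield, w=8) cum 141
  y=9 (Denby, w=75) cum 216
  y=11 (Calder, w=175) cum 391  ← median
  y=11 (Fenton, w=50) cum 441
⇒ y* = 11

(8, 11)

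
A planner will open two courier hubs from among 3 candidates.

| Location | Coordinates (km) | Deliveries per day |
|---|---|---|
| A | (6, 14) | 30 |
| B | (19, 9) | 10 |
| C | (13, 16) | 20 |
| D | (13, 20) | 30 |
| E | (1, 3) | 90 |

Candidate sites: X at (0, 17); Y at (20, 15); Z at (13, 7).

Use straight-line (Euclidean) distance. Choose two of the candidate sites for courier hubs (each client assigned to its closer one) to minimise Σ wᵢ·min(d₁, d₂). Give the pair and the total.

{Y, Z}, total 1895.7

Evaluate every pair (each demand assigned to the nearer of the two):
  {Y, Z}: total = 1895.7
  {X, Y}: total = 1924.8
  {X, Z}: total = 1972.9
Best pair: {Y, Z} with total 1895.7.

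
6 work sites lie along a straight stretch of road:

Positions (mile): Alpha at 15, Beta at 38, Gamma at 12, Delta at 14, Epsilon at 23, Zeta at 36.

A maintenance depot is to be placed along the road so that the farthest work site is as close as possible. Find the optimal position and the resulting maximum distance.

location 25, max distance 13

The 1-center on a line is the midpoint of the two extreme points: leftmost at 12, rightmost at 38.
Optimal location = (12 + 38)/2 = 25; maximum distance = (38 − 12)/2 = 13.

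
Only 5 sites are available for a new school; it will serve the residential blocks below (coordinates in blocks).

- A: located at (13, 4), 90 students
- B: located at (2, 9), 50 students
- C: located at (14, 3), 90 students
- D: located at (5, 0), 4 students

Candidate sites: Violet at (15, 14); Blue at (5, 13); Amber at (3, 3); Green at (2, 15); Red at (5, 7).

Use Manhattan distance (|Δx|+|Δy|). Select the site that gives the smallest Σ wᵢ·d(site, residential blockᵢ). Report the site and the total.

Amber, total 2350 blocks

Total weighted distance at each candidate:
  Violet (15, 14): total = 3156
  Blue (5, 13): total = 3642
  Amber (3, 3): total = 2350
  Green (2, 15): total = 4512
  Red (5, 7): total = 2438
Minimum is at Amber with total 2350 blocks.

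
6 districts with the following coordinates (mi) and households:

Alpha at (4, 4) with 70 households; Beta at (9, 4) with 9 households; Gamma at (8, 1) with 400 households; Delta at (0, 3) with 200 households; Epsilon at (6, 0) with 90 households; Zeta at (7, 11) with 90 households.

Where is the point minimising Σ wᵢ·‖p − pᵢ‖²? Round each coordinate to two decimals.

The minimiser of Σwᵢ‖p−pᵢ‖² is the weighted centroid p* = (Σwᵢpᵢ)/(Σwᵢ).
Σwᵢ = 859.
Σwᵢxᵢ = 70·4 + 9·9 + 400·8 + 200·0 + 90·6 + 90·7 = 4731.
Σwᵢyᵢ = 70·4 + 9·4 + 400·1 + 200·3 + 90·0 + 90·11 = 2306.
x* = 4731/859 = 5.51, y* = 2306/859 = 2.68.

(5.51, 2.68)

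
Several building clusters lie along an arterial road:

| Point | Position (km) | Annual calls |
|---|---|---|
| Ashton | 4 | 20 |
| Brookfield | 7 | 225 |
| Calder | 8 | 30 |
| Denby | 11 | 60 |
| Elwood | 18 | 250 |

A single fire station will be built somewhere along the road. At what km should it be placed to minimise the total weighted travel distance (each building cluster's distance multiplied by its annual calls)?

For a sum of weighted absolute distances on a line, the optimum is the weighted median (not the mean). Total weight W = 585; half-weight = 292.5.
Sort by position and accumulate weight:
  km 4 (Ashton, w=20) → cum 20
  km 7 (Brookfield, w=225) → cum 245
  km 8 (Calder, w=30) → cum 275
  km 11 (Denby, w=60) → cum 335  ≥ 292.5 → median here
  km 18 (Elwood, w=250) → cum 585
Optimal location: km 11.

x = 11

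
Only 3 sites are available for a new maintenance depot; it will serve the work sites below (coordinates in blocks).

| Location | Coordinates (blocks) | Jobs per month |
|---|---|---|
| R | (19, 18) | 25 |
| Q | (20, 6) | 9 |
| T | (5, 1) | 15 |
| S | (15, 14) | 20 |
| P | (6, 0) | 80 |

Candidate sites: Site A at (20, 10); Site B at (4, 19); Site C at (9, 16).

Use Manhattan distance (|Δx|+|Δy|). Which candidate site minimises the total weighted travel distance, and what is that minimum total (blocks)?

Total weighted distance at each candidate:
  Site A (20, 10): total = 2721
  Site B (4, 19): total = 2946
  Site C (9, 16): total = 2454
Minimum is at Site C with total 2454 blocks.

Site C, total 2454 blocks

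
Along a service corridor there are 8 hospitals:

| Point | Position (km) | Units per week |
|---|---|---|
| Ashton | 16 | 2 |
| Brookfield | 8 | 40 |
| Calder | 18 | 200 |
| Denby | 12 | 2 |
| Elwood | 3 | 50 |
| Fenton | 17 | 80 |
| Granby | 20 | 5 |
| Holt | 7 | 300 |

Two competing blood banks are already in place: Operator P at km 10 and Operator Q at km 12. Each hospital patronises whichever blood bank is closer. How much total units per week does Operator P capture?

390

The indifferent point is the midpoint (10+12)/2 = 11; hospitals left of it (closer to Operator P at 10) go to Operator P, those right go to Operator Q.
  Elwood at 3 (w=50) → Operator P
  Holt at 7 (w=300) → Operator P
  Brookfield at 8 (w=40) → Operator P
  Denby at 12 (w=2) → Operator Q
  Ashton at 16 (w=2) → Operator Q
  Fenton at 17 (w=80) → Operator Q
  Calder at 18 (w=200) → Operator Q
  Granby at 20 (w=5) → Operator Q
Operator P captures 390; Operator Q captures 289.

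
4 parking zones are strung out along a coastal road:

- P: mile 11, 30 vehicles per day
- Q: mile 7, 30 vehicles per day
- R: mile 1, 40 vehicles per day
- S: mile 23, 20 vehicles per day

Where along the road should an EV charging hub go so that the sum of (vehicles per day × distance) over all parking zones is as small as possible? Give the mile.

For a sum of weighted absolute distances on a line, the optimum is the weighted median (not the mean). Total weight W = 120; half-weight = 60.
Sort by position and accumulate weight:
  mile 1 (R, w=40) → cum 40
  mile 7 (Q, w=30) → cum 70  ≥ 60 → median here
  mile 11 (P, w=30) → cum 100
  mile 23 (S, w=20) → cum 120
Optimal location: mile 7.

x = 7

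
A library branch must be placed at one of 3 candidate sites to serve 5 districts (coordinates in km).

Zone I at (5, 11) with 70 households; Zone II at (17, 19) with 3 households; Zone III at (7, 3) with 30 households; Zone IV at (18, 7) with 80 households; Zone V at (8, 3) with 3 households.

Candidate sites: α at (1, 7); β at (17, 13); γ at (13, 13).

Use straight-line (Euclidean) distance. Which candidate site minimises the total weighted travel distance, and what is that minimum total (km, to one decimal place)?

Total weighted distance at each candidate:
  α (1, 7): total = 2056.5
  β (17, 13): total = 1820.8
  γ (13, 13): total = 1607.1
Minimum is at γ with total 1607.1 km.

γ, total 1607.1 km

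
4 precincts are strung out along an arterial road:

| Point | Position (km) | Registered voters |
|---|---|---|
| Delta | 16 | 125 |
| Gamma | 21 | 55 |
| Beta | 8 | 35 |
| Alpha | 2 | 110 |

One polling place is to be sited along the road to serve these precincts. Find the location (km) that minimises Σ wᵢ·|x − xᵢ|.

x = 16

For a sum of weighted absolute distances on a line, the optimum is the weighted median (not the mean). Total weight W = 325; half-weight = 162.5.
Sort by position and accumulate weight:
  km 2 (Alpha, w=110) → cum 110
  km 8 (Beta, w=35) → cum 145
  km 16 (Delta, w=125) → cum 270  ≥ 162.5 → median here
  km 21 (Gamma, w=55) → cum 325
Optimal location: km 16.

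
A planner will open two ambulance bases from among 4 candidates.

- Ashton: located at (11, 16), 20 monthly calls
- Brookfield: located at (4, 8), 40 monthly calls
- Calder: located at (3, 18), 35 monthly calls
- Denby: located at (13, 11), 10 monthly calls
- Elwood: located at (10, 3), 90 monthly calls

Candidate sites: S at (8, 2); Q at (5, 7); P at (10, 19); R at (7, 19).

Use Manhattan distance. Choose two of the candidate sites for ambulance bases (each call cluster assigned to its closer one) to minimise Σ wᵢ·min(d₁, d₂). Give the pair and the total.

Evaluate every pair (each demand assigned to the nearer of the two):
  {S, R}: total = 1125
  {S, P}: total = 1140
  {S, Q}: total = 1225
  {Q, R}: total = 1325
  {Q, P}: total = 1360
  {P, R}: total = 2365
Best pair: {S, R} with total 1125.

{S, R}, total 1125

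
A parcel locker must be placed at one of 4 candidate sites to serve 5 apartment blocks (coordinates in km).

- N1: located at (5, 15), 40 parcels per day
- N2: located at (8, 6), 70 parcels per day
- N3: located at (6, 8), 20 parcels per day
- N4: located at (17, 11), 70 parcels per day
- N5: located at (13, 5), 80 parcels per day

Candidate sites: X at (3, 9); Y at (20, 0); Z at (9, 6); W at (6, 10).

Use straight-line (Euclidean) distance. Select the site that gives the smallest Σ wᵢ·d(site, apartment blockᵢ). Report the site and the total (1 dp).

Total weighted distance at each candidate:
  X (3, 9): total = 2576.0
  Y (20, 0): total = 3596.5
  Z (9, 6): total = 1526.3
  W (6, 10): total = 2018.4
Minimum is at Z with total 1526.3 km.

Z, total 1526.3 km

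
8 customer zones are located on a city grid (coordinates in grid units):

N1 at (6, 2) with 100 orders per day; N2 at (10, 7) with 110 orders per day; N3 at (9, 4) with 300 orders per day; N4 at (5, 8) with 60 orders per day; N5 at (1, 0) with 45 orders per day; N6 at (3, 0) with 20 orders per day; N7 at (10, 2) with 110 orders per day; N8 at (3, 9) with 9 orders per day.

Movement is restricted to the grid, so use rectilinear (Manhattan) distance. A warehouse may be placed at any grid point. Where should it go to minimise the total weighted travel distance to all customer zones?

(9, 4)

Manhattan distance separates: Σwᵢ(|x−xᵢ|+|y−yᵢ|) = Σwᵢ|x−xᵢ| + Σwᵢ|y−yᵢ|, so x and y are optimised independently as 1-D weighted medians.
Total weight W = 754; half = 377.
x-coordinate, sorted with cumulative weight:
  x=1 (N5, w=45) cum 45
  x=3 (N6, w=20) cum 65
  x=3 (N8, w=9) cum 74
  x=5 (N4, w=60) cum 134
  x=6 (N1, w=100) cum 234
  x=9 (N3, w=300) cum 534  ← median
  x=10 (N2, w=110) cum 644
  x=10 (N7, w=110) cum 754
⇒ x* = 9
y-coordinate, sorted with cumulative weight:
  y=0 (N5, w=45) cum 45
  y=0 (N6, w=20) cum 65
  y=2 (N1, w=100) cum 165
  y=2 (N7, w=110) cum 275
  y=4 (N3, w=300) cum 575  ← median
  y=7 (N2, w=110) cum 685
  y=8 (N4, w=60) cum 745
  y=9 (N8, w=9) cum 754
⇒ y* = 4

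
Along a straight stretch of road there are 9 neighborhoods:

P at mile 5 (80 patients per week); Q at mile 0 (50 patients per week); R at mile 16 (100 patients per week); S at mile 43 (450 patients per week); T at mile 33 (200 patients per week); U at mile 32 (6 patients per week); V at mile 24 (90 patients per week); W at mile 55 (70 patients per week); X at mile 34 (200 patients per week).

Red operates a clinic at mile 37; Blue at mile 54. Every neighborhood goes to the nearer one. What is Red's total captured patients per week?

The indifferent point is the midpoint (37+54)/2 = 45.5; neighborhoods left of it (closer to Red at 37) go to Red, those right go to Blue.
  Q at 0 (w=50) → Red
  P at 5 (w=80) → Red
  R at 16 (w=100) → Red
  V at 24 (w=90) → Red
  U at 32 (w=6) → Red
  T at 33 (w=200) → Red
  X at 34 (w=200) → Red
  S at 43 (w=450) → Red
  W at 55 (w=70) → Blue
Red captures 1176; Blue captures 70.

1176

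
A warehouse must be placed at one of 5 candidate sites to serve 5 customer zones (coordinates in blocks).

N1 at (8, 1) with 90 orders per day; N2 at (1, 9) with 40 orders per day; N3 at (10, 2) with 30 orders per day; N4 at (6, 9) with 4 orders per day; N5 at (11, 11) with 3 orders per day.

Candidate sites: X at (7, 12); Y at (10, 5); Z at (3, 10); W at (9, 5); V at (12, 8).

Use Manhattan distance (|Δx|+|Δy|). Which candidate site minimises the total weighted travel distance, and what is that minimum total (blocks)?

W, total 1102 blocks

Total weighted distance at each candidate:
  X (7, 12): total = 1861
  Y (10, 5): total = 1203
  Z (3, 10): total = 1873
  W (9, 5): total = 1102
  V (12, 8): total = 1750
Minimum is at W with total 1102 blocks.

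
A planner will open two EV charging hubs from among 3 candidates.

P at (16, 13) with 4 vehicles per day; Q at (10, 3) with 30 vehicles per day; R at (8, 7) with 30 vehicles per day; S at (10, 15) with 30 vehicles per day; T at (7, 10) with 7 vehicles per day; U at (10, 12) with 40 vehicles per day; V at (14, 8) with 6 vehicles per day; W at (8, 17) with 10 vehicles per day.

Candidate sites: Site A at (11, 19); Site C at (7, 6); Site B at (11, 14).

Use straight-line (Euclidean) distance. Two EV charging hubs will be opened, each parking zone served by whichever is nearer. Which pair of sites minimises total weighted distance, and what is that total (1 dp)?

Evaluate every pair (each demand assigned to the nearer of the two):
  {Site C, Site B}: total = 432.6
  {Site A, Site C}: total = 700.7
  {Site A, Site B}: total = 828.0
Best pair: {Site C, Site B} with total 432.6.

{Site C, Site B}, total 432.6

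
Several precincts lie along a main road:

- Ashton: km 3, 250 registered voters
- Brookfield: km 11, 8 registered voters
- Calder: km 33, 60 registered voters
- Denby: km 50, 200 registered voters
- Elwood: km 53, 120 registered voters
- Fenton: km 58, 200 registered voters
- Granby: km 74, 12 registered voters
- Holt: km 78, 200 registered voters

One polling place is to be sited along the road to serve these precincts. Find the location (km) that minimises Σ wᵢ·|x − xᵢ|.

For a sum of weighted absolute distances on a line, the optimum is the weighted median (not the mean). Total weight W = 1050; half-weight = 525.
Sort by position and accumulate weight:
  km 3 (Ashton, w=250) → cum 250
  km 11 (Brookfield, w=8) → cum 258
  km 33 (Calder, w=60) → cum 318
  km 50 (Denby, w=200) → cum 518
  km 53 (Elwood, w=120) → cum 638  ≥ 525 → median here
  km 58 (Fenton, w=200) → cum 838
  km 74 (Granby, w=12) → cum 850
  km 78 (Holt, w=200) → cum 1050
Optimal location: km 53.

x = 53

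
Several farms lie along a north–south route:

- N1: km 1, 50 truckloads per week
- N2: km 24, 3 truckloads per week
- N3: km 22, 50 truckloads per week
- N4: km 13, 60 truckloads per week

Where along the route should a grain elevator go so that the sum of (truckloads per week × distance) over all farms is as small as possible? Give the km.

For a sum of weighted absolute distances on a line, the optimum is the weighted median (not the mean). Total weight W = 163; half-weight = 81.5.
Sort by position and accumulate weight:
  km 1 (N1, w=50) → cum 50
  km 13 (N4, w=60) → cum 110  ≥ 81.5 → median here
  km 22 (N3, w=50) → cum 160
  km 24 (N2, w=3) → cum 163
Optimal location: km 13.

x = 13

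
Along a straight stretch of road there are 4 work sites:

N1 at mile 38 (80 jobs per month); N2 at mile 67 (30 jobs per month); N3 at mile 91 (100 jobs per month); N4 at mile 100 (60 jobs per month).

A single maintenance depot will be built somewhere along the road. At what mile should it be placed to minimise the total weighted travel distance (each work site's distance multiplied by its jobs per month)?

x = 91

For a sum of weighted absolute distances on a line, the optimum is the weighted median (not the mean). Total weight W = 270; half-weight = 135.
Sort by position and accumulate weight:
  mile 38 (N1, w=80) → cum 80
  mile 67 (N2, w=30) → cum 110
  mile 91 (N3, w=100) → cum 210  ≥ 135 → median here
  mile 100 (N4, w=60) → cum 270
Optimal location: mile 91.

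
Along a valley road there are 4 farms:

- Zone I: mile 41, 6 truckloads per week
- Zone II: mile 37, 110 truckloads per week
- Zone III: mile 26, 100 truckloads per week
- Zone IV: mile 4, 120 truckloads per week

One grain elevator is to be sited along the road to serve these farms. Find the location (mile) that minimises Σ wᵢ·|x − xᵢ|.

For a sum of weighted absolute distances on a line, the optimum is the weighted median (not the mean). Total weight W = 336; half-weight = 168.
Sort by position and accumulate weight:
  mile 4 (Zone IV, w=120) → cum 120
  mile 26 (Zone III, w=100) → cum 220  ≥ 168 → median here
  mile 37 (Zone II, w=110) → cum 330
  mile 41 (Zone I, w=6) → cum 336
Optimal location: mile 26.

x = 26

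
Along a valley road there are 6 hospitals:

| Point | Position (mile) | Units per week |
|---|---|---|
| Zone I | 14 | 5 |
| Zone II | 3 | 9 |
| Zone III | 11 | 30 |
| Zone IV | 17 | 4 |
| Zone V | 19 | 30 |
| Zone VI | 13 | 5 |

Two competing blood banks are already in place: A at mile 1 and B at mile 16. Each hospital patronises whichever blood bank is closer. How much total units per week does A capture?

9

The indifferent point is the midpoint (1+16)/2 = 8.5; hospitals left of it (closer to A at 1) go to A, those right go to B.
  Zone II at 3 (w=9) → A
  Zone III at 11 (w=30) → B
  Zone VI at 13 (w=5) → B
  Zone I at 14 (w=5) → B
  Zone IV at 17 (w=4) → B
  Zone V at 19 (w=30) → B
A captures 9; B captures 74.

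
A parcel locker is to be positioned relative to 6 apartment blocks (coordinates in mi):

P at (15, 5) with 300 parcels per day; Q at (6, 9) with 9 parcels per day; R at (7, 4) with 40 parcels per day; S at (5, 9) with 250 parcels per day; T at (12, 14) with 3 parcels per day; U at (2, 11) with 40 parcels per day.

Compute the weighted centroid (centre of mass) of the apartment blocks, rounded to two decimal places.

(9.66, 6.97)

The minimiser of Σwᵢ‖p−pᵢ‖² is the weighted centroid p* = (Σwᵢpᵢ)/(Σwᵢ).
Σwᵢ = 642.
Σwᵢxᵢ = 300·15 + 9·6 + 40·7 + 250·5 + 3·12 + 40·2 = 6200.
Σwᵢyᵢ = 300·5 + 9·9 + 40·4 + 250·9 + 3·14 + 40·11 = 4473.
x* = 6200/642 = 9.66, y* = 4473/642 = 6.97.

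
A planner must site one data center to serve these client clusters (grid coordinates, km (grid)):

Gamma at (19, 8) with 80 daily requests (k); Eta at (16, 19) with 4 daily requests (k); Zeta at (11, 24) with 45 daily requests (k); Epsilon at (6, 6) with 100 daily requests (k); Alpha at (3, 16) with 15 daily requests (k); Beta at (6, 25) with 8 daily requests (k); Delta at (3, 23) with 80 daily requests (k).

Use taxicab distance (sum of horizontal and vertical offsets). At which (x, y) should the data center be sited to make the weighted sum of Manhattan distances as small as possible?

(6, 8)

Manhattan distance separates: Σwᵢ(|x−xᵢ|+|y−yᵢ|) = Σwᵢ|x−xᵢ| + Σwᵢ|y−yᵢ|, so x and y are optimised independently as 1-D weighted medians.
Total weight W = 332; half = 166.
x-coordinate, sorted with cumulative weight:
  x=3 (Alpha, w=15) cum 15
  x=3 (Delta, w=80) cum 95
  x=6 (Epsilon, w=100) cum 195  ← median
  x=6 (Beta, w=8) cum 203
  x=11 (Zeta, w=45) cum 248
  x=16 (Eta, w=4) cum 252
  x=19 (Gamma, w=80) cum 332
⇒ x* = 6
y-coordinate, sorted with cumulative weight:
  y=6 (Epsilon, w=100) cum 100
  y=8 (Gamma, w=80) cum 180  ← median
  y=16 (Alpha, w=15) cum 195
  y=19 (Eta, w=4) cum 199
  y=23 (Delta, w=80) cum 279
  y=24 (Zeta, w=45) cum 324
  y=25 (Beta, w=8) cum 332
⇒ y* = 8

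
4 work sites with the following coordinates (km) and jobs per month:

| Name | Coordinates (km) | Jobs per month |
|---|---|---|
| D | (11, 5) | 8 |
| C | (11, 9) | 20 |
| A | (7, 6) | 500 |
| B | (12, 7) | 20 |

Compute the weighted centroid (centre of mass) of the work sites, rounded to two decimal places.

The minimiser of Σwᵢ‖p−pᵢ‖² is the weighted centroid p* = (Σwᵢpᵢ)/(Σwᵢ).
Σwᵢ = 548.
Σwᵢxᵢ = 8·11 + 20·11 + 500·7 + 20·12 = 4048.
Σwᵢyᵢ = 8·5 + 20·9 + 500·6 + 20·7 = 3360.
x* = 4048/548 = 7.39, y* = 3360/548 = 6.13.

(7.39, 6.13)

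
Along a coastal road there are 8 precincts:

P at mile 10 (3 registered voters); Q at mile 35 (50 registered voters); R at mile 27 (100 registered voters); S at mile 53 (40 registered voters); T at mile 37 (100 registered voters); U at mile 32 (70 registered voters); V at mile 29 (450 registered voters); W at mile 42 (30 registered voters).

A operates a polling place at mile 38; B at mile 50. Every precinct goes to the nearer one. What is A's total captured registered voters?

The indifferent point is the midpoint (38+50)/2 = 44; precincts left of it (closer to A at 38) go to A, those right go to B.
  P at 10 (w=3) → A
  R at 27 (w=100) → A
  V at 29 (w=450) → A
  U at 32 (w=70) → A
  Q at 35 (w=50) → A
  T at 37 (w=100) → A
  W at 42 (w=30) → A
  S at 53 (w=40) → B
A captures 803; B captures 40.

803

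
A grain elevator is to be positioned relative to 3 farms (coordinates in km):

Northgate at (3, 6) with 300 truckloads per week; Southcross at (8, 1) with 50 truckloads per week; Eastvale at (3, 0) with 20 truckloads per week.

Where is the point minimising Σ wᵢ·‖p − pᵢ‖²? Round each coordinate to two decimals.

(3.68, 5.00)

The minimiser of Σwᵢ‖p−pᵢ‖² is the weighted centroid p* = (Σwᵢpᵢ)/(Σwᵢ).
Σwᵢ = 370.
Σwᵢxᵢ = 300·3 + 50·8 + 20·3 = 1360.
Σwᵢyᵢ = 300·6 + 50·1 + 20·0 = 1850.
x* = 1360/370 = 3.68, y* = 1850/370 = 5.00.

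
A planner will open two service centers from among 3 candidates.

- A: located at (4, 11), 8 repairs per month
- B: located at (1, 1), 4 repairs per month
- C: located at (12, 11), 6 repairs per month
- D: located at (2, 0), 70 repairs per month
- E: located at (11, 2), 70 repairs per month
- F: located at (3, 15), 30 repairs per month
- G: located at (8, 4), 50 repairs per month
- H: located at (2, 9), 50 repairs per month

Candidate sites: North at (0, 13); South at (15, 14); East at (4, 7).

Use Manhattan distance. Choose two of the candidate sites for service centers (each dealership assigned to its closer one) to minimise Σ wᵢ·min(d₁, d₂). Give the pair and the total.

{North, East}, total 2310

Evaluate every pair (each demand assigned to the nearer of the two):
  {North, East}: total = 2310
  {South, East}: total = 2394
  {North, South}: total = 3606
Best pair: {North, East} with total 2310.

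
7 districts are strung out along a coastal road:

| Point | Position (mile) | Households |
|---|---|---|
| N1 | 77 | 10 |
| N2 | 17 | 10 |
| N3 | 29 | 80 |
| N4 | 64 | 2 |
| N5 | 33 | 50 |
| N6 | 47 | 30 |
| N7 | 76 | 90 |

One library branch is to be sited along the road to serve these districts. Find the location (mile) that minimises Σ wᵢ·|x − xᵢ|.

x = 33

For a sum of weighted absolute distances on a line, the optimum is the weighted median (not the mean). Total weight W = 272; half-weight = 136.
Sort by position and accumulate weight:
  mile 17 (N2, w=10) → cum 10
  mile 29 (N3, w=80) → cum 90
  mile 33 (N5, w=50) → cum 140  ≥ 136 → median here
  mile 47 (N6, w=30) → cum 170
  mile 64 (N4, w=2) → cum 172
  mile 76 (N7, w=90) → cum 262
  mile 77 (N1, w=10) → cum 272
Optimal location: mile 33.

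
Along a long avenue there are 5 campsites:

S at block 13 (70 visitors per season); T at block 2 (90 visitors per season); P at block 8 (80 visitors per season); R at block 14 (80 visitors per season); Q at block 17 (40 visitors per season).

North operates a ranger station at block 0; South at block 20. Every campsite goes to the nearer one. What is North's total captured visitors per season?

The indifferent point is the midpoint (0+20)/2 = 10; campsites left of it (closer to North at 0) go to North, those right go to South.
  T at 2 (w=90) → North
  P at 8 (w=80) → North
  S at 13 (w=70) → South
  R at 14 (w=80) → South
  Q at 17 (w=40) → South
North captures 170; South captures 190.

170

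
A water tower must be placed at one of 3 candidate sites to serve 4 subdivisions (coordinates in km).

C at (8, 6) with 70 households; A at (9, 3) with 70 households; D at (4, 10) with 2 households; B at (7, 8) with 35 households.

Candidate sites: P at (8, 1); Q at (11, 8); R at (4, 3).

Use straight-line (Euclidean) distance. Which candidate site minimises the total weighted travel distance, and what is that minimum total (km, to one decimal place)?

P, total 773.7 km

Total weighted distance at each candidate:
  P (8, 1): total = 773.7
  Q (11, 8): total = 783.9
  R (4, 3): total = 918.1
Minimum is at P with total 773.7 km.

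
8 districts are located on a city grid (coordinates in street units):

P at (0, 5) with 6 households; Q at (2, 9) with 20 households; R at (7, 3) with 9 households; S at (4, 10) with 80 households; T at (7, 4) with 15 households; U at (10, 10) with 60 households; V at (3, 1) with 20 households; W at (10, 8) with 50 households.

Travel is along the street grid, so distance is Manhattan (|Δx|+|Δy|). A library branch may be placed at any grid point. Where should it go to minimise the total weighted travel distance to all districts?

(7, 10)

Manhattan distance separates: Σwᵢ(|x−xᵢ|+|y−yᵢ|) = Σwᵢ|x−xᵢ| + Σwᵢ|y−yᵢ|, so x and y are optimised independently as 1-D weighted medians.
Total weight W = 260; half = 130.
x-coordinate, sorted with cumulative weight:
  x=0 (P, w=6) cum 6
  x=2 (Q, w=20) cum 26
  x=3 (V, w=20) cum 46
  x=4 (S, w=80) cum 126
  x=7 (R, w=9) cum 135  ← median
  x=7 (T, w=15) cum 150
  x=10 (U, w=60) cum 210
  x=10 (W, w=50) cum 260
⇒ x* = 7
y-coordinate, sorted with cumulative weight:
  y=1 (V, w=20) cum 20
  y=3 (R, w=9) cum 29
  y=4 (T, w=15) cum 44
  y=5 (P, w=6) cum 50
  y=8 (W, w=50) cum 100
  y=9 (Q, w=20) cum 120
  y=10 (S, w=80) cum 200  ← median
  y=10 (U, w=60) cum 260
⇒ y* = 10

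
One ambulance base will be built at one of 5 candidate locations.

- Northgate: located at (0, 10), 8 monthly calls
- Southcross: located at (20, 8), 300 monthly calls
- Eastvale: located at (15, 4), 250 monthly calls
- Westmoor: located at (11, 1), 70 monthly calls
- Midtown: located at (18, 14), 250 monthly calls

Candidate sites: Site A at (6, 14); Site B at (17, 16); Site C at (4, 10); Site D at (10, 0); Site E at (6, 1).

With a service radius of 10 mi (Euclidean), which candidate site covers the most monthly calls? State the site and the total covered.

Site B, covering 550

Coverage radius r = 10 mi; a point is covered iff (Δx)²+(Δy)² ≤ 10² = 100.
  Site A (6, 14): covers {Northgate} → 8
  Site B (17, 16): covers {Southcross, Midtown} → 550
  Site C (4, 10): covers {Northgate} → 8
  Site D (10, 0): covers {Eastvale, Westmoor} → 320
  Site E (6, 1): covers {Eastvale, Westmoor} → 320
Maximum coverage at Site B: 550 monthly calls.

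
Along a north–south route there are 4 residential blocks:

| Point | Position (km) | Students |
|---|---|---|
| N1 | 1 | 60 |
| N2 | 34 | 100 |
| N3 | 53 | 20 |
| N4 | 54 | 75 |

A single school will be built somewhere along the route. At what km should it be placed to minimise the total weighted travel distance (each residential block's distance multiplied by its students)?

For a sum of weighted absolute distances on a line, the optimum is the weighted median (not the mean). Total weight W = 255; half-weight = 127.5.
Sort by position and accumulate weight:
  km 1 (N1, w=60) → cum 60
  km 34 (N2, w=100) → cum 160  ≥ 127.5 → median here
  km 53 (N3, w=20) → cum 180
  km 54 (N4, w=75) → cum 255
Optimal location: km 34.

x = 34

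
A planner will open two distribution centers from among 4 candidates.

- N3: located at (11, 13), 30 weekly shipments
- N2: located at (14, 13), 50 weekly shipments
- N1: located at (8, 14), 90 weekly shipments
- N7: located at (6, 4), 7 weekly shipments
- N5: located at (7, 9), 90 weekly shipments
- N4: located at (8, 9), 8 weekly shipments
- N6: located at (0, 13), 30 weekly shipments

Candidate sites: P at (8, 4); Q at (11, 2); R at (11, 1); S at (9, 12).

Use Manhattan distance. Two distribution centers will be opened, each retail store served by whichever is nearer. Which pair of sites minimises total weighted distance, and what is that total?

Evaluate every pair (each demand assigned to the nearer of the two):
  {P, S}: total = 1456
  {Q, S}: total = 1491
  {R, S}: total = 1498
  {P, Q}: total = 3034
  {P, R}: total = 3114
  {Q, R}: total = 4159
Best pair: {P, S} with total 1456.

{P, S}, total 1456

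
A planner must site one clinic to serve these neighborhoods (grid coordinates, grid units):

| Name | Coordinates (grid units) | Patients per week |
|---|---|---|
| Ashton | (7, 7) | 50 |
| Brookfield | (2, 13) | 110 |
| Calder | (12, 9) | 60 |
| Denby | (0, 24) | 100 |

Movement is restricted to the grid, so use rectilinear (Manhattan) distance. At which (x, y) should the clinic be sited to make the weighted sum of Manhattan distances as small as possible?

Manhattan distance separates: Σwᵢ(|x−xᵢ|+|y−yᵢ|) = Σwᵢ|x−xᵢ| + Σwᵢ|y−yᵢ|, so x and y are optimised independently as 1-D weighted medians.
Total weight W = 320; half = 160.
x-coordinate, sorted with cumulative weight:
  x=0 (Denby, w=100) cum 100
  x=2 (Brookfield, w=110) cum 210  ← median
  x=7 (Ashton, w=50) cum 260
  x=12 (Calder, w=60) cum 320
⇒ x* = 2
y-coordinate, sorted with cumulative weight:
  y=7 (Ashton, w=50) cum 50
  y=9 (Calder, w=60) cum 110
  y=13 (Brookfield, w=110) cum 220  ← median
  y=24 (Denby, w=100) cum 320
⇒ y* = 13

(2, 13)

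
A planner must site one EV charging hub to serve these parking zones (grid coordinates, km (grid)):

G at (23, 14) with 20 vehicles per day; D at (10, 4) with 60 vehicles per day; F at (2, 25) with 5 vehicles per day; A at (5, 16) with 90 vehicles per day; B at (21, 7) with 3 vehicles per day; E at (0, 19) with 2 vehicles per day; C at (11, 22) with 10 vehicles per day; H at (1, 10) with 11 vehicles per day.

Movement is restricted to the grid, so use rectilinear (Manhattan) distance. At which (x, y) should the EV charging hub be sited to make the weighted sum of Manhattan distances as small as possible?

(5, 16)

Manhattan distance separates: Σwᵢ(|x−xᵢ|+|y−yᵢ|) = Σwᵢ|x−xᵢ| + Σwᵢ|y−yᵢ|, so x and y are optimised independently as 1-D weighted medians.
Total weight W = 201; half = 100.5.
x-coordinate, sorted with cumulative weight:
  x=0 (E, w=2) cum 2
  x=1 (H, w=11) cum 13
  x=2 (F, w=5) cum 18
  x=5 (A, w=90) cum 108  ← median
  x=10 (D, w=60) cum 168
  x=11 (C, w=10) cum 178
  x=21 (B, w=3) cum 181
  x=23 (G, w=20) cum 201
⇒ x* = 5
y-coordinate, sorted with cumulative weight:
  y=4 (D, w=60) cum 60
  y=7 (B, w=3) cum 63
  y=10 (H, w=11) cum 74
  y=14 (G, w=20) cum 94
  y=16 (A, w=90) cum 184  ← median
  y=19 (E, w=2) cum 186
  y=22 (C, w=10) cum 196
  y=25 (F, w=5) cum 201
⇒ y* = 16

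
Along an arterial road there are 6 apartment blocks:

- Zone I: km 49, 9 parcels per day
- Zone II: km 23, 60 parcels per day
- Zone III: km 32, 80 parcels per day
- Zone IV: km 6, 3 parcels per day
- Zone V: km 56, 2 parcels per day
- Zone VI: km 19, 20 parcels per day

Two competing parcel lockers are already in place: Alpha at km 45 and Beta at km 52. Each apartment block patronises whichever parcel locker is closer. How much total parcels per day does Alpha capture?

163

The indifferent point is the midpoint (45+52)/2 = 48.5; apartment blocks left of it (closer to Alpha at 45) go to Alpha, those right go to Beta.
  Zone IV at 6 (w=3) → Alpha
  Zone VI at 19 (w=20) → Alpha
  Zone II at 23 (w=60) → Alpha
  Zone III at 32 (w=80) → Alpha
  Zone I at 49 (w=9) → Beta
  Zone V at 56 (w=2) → Beta
Alpha captures 163; Beta captures 11.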